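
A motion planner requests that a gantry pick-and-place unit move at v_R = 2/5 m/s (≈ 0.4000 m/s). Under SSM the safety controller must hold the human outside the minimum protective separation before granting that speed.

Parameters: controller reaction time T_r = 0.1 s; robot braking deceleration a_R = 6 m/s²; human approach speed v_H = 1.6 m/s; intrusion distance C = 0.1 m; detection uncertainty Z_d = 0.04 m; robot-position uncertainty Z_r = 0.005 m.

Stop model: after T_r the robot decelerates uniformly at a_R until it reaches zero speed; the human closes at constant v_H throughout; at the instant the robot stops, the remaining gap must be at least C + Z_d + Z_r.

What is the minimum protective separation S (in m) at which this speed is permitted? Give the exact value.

S_min = 93/200 m = 0.4650 m

stop time T_s = (2/5)/6 = 0.0667 s
robot covers v_R·T_r = 0.4000·0.1000 = 0.0400 m before braking
braking distance = 0.4000²/(2·6.0000) = 0.0133 m
human closes 1.6000·0.1667 = 0.2667 m
C+Z_d+Z_r = 0.1000+0.0400+0.0050 = 0.1450 m
S_min ≈ 0.0400+0.0133+0.2667+0.1450  ⇒  S_min = 93/200 m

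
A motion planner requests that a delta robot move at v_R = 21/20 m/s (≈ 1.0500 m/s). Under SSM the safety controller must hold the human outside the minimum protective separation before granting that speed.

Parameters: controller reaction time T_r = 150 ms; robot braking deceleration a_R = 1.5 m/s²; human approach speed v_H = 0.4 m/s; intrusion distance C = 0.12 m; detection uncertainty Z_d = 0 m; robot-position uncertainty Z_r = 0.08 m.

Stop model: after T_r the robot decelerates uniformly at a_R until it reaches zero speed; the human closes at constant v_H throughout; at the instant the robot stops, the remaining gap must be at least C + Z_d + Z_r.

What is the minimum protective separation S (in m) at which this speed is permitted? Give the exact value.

braking lasts T_s = (21/20)/(3/2) = 0.7000 s
robot covers v_R·T_r = 1.0500·0.1500 = 0.1575 m before braking
robot under decel: 1.0500²/(2·1.5000) = 0.3675 m
human over T_r+T_s: 0.4000·(0.1500+0.7000) = 0.3400 m
residual clearance needed = 0.1200+0.0000+0.0800 = 0.2000 m
S_min ≈ 0.1575+0.3675+0.3400+0.2000  ⇒  S_min = 213/200 m

S_min = 213/200 m = 1.0650 m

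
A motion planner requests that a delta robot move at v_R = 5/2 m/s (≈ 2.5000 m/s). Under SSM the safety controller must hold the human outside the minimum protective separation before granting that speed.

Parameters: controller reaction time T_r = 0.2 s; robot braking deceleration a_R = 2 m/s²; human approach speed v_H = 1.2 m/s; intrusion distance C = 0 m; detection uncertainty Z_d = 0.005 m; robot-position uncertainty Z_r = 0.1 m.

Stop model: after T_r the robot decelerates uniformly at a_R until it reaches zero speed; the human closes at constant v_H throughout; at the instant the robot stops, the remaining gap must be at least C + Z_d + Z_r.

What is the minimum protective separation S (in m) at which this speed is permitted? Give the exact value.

T_s = v_R/a_R = (5/2)/2 = 1.2500 s
reaction-phase robot travel = 2.5000·0.2000 = 0.5000 m
robot covers 2.5000·1.2500 − ½·2.0000·1.2500² = 1.5625 m while stopping
human closes 1.2000·1.4500 = 1.7400 m
residual clearance needed = 0.0000+0.0050+0.1000 = 0.1050 m
S_min ≈ 0.5000+1.5625+1.7400+0.1050  ⇒  S_min = 1563/400 m

S_min = 1563/400 m = 3.9075 m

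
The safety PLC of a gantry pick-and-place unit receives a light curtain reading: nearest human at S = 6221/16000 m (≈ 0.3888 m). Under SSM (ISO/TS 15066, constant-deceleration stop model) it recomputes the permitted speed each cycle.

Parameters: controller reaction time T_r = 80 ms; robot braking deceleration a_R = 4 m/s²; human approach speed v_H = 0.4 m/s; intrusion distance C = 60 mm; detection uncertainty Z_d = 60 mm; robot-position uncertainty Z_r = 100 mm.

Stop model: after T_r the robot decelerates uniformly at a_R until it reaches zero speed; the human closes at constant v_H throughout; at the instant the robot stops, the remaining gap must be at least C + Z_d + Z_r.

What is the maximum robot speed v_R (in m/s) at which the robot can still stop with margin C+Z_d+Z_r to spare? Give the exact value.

quadratic (1/8)·v² + (9/50)·v + (-2189/16000) = 0
  disc = (9/50)² − 4·(1/8)·(-2189/16000) = 16129/160000 ; √disc = 127/400
  v_R = (−(9/50) + 127/400) / (2·(1/8)) = 11/20 m/s
check:
T_s = v_R/a_R = (11/20)/4 = 0.1375 s
robot in T_r: 0.5500·0.0800 = 0.0440 m
robot under decel: 0.5500²/(2·4.0000) = 0.0378 m
human closes 0.4000·0.2175 = 0.0870 m
residual clearance needed = 0.0600+0.0600+0.1000 = 0.2200 m
sum ≈ 0.0440+0.0378+0.0870+0.2200 ≈ 0.3888 m = S ✓

v_R_max = 11/20 m/s = 0.5500 m/s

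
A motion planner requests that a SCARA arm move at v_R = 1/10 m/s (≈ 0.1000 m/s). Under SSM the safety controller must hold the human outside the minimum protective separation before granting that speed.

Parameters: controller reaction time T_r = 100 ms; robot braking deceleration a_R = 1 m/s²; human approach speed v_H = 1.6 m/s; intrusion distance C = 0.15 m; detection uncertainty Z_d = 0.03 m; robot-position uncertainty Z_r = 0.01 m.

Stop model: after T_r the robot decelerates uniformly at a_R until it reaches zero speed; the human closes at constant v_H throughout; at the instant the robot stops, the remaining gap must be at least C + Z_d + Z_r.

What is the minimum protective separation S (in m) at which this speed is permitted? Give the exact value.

S_min = 21/40 m = 0.5250 m

T_s = v_R/a_R = (1/10)/1 = 0.1000 s
robot in T_r: 0.1000·0.1000 = 0.0100 m
robot under decel: 0.1000²/(2·1.0000) = 0.0050 m
human closes 1.6000·0.2000 = 0.3200 m
C+Z_d+Z_r = 0.1500+0.0300+0.0100 = 0.1900 m
S_min ≈ 0.0100+0.0050+0.3200+0.1900  ⇒  S_min = 21/40 m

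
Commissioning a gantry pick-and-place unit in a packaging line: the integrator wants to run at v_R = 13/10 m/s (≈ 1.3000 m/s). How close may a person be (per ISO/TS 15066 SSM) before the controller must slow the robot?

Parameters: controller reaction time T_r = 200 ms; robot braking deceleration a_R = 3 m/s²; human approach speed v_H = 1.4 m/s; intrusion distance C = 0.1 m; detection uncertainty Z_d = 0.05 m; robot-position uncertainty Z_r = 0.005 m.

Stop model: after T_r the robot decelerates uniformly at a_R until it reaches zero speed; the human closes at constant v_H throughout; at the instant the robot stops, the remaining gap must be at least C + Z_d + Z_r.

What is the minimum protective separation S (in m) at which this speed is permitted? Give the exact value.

S_min = 19/12 m = 1.5833 m

stop time T_s = (13/10)/3 = 0.4333 s
robot in T_r: 1.3000·0.2000 = 0.2600 m
braking distance = 1.3000²/(2·3.0000) = 0.2817 m
human closes 1.4000·0.6333 = 0.8867 m
margins: 0.1000+0.0500+0.0050 = 0.1550 m
S_min ≈ 0.2600+0.2817+0.8867+0.1550  ⇒  S_min = 19/12 m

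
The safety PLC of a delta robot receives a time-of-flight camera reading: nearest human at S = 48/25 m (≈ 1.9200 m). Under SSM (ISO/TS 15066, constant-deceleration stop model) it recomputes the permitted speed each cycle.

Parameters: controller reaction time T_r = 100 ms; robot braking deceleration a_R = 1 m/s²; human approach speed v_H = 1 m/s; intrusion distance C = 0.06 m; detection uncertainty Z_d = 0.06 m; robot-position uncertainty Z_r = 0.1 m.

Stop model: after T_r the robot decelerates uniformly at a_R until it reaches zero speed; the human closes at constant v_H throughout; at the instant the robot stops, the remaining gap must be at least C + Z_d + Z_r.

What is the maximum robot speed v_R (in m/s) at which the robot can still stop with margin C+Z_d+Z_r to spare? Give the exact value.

at the boundary: (1/2)·v² + (11/10)·v + (-8/5) = 0
  disc = (11/10)² − 4·(1/2)·(-8/5) = 441/100 ; √disc = 21/10
  v_R = (−(11/10) + 21/10) / (2·(1/2)) = 1 m/s
check:
braking lasts T_s = 1/1 = 1.0000 s
robot covers v_R·T_r = 1.0000·0.1000 = 0.1000 m before braking
robot under decel: 1.0000²/(2·1.0000) = 0.5000 m
person approaches 1.0000·(0.1000+1.0000) = 1.1000 m
margins: 0.0600+0.0600+0.1000 = 0.2200 m
sum ≈ 0.1000+0.5000+1.1000+0.2200 ≈ 1.9200 m = S ✓

v_R_max = 1 m/s = 1.0000 m/s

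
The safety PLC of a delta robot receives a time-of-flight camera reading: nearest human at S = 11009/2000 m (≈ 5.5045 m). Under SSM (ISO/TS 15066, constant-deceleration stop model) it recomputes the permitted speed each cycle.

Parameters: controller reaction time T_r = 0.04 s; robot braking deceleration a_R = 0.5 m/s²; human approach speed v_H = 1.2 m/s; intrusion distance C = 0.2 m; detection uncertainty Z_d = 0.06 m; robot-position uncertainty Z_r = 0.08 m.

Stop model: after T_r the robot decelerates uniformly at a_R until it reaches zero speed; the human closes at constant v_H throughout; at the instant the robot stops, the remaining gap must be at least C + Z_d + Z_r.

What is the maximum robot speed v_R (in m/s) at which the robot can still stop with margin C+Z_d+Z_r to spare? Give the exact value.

collect terms ⇒ (1)·v_R² + (61/25)·v_R + (-10233/2000) = 0
  disc = (61/25)² − 4·(1)·(-10233/2000) = 66049/2500 ; √disc = 257/50
  v_R = (−(61/25) + 257/50) / (2·(1)) = 27/20 m/s
check:
braking lasts T_s = (27/20)/(1/2) = 2.7000 s
robot in T_r: 1.3500·0.0400 = 0.0540 m
braking distance = 1.3500²/(2·0.5000) = 1.8225 m
human closes 1.2000·2.7400 = 3.2880 m
C+Z_d+Z_r = 0.2000+0.0600+0.0800 = 0.3400 m
sum ≈ 0.0540+1.8225+3.2880+0.3400 ≈ 5.5045 m = S ✓

v_R_max = 27/20 m/s = 1.3500 m/s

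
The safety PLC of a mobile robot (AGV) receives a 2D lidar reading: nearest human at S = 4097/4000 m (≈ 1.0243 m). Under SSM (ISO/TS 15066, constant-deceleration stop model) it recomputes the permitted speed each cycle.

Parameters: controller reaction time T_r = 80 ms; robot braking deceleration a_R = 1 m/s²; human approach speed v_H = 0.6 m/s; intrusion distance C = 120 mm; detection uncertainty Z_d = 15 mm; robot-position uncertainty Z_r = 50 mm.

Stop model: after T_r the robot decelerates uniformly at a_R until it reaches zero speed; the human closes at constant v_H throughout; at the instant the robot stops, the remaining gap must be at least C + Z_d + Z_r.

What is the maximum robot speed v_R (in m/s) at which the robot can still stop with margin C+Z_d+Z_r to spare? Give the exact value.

at the boundary: (1/2)·v² + (17/25)·v + (-633/800) = 0
  disc = (17/25)² − 4·(1/2)·(-633/800) = 20449/10000 ; √disc = 143/100
  v_R = (−(17/25) + 143/100) / (2·(1/2)) = 3/4 m/s
check:
braking lasts T_s = (3/4)/1 = 0.7500 s
reaction-phase robot travel = 0.7500·0.0800 = 0.0600 m
robot covers 0.7500·0.7500 − ½·1.0000·0.7500² = 0.2812 m while stopping
human closes 0.6000·0.8300 = 0.4980 m
residual clearance needed = 0.1200+0.0150+0.0500 = 0.1850 m
sum ≈ 0.0600+0.2812+0.4980+0.1850 ≈ 1.0243 m = S ✓

v_R_max = 3/4 m/s = 0.7500 m/s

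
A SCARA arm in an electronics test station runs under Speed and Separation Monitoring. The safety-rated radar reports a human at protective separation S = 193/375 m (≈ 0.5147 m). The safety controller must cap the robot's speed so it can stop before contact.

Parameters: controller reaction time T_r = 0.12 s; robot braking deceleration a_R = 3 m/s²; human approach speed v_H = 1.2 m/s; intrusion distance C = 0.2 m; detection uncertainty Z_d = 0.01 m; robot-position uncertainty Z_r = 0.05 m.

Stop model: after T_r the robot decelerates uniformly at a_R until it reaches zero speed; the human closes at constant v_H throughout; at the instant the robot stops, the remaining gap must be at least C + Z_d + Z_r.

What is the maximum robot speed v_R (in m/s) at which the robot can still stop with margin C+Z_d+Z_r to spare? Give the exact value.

at the boundary: (1/6)·v² + (13/25)·v + (-83/750) = 0
  disc = (13/25)² − 4·(1/6)·(-83/750) = 1936/5625 ; √disc = 44/75
  v_R = (−(13/25) + 44/75) / (2·(1/6)) = 1/5 m/s
check:
braking lasts T_s = (1/5)/3 = 0.0667 s
reaction-phase robot travel = 0.2000·0.1200 = 0.0240 m
robot covers 0.2000·0.0667 − ½·3.0000·0.0667² = 0.0067 m while stopping
human over T_r+T_s: 1.2000·(0.1200+0.0667) = 0.2240 m
residual clearance needed = 0.2000+0.0100+0.0500 = 0.2600 m
sum ≈ 0.0240+0.0067+0.2240+0.2600 ≈ 0.5147 m = S ✓

v_R_max = 1/5 m/s = 0.2000 m/s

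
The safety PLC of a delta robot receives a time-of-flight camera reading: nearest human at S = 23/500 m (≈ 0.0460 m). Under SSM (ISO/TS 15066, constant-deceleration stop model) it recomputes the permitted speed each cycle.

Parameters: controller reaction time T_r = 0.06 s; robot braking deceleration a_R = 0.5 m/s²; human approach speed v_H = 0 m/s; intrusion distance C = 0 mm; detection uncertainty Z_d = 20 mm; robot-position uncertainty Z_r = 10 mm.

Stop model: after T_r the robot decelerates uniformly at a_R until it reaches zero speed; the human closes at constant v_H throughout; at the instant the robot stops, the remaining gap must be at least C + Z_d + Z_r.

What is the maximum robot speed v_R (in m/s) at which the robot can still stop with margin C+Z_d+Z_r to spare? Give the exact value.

quadratic (1)·v² + (3/50)·v + (-2/125) = 0
  disc = (3/50)² − 4·(1)·(-2/125) = 169/2500 ; √disc = 13/50
  v_R = (−(3/50) + 13/50) / (2·(1)) = 1/10 m/s
check:
T_s = v_R/a_R = (1/10)/(1/2) = 0.2000 s
reaction-phase robot travel = 0.1000·0.0600 = 0.0060 m
robot under decel: 0.1000²/(2·0.5000) = 0.0100 m
human over T_r+T_s: 0.0000·(0.0600+0.2000) = 0.0000 m
residual clearance needed = 0.0000+0.0200+0.0100 = 0.0300 m
sum ≈ 0.0060+0.0100+0.0000+0.0300 ≈ 0.0460 m = S ✓

v_R_max = 1/10 m/s = 0.1000 m/s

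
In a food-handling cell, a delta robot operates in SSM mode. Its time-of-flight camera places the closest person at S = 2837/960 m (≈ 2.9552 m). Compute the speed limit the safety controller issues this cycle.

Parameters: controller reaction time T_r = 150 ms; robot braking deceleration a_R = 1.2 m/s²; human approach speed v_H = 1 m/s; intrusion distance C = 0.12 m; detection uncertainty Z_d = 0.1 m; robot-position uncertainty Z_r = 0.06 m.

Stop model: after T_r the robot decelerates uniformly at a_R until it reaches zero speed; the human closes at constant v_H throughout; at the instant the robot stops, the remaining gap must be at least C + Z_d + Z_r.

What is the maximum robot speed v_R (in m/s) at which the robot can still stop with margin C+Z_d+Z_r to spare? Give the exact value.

v_R_max = 31/20 m/s = 1.5500 m/s

at the boundary: (5/12)·v² + (59/60)·v + (-12121/4800) = 0
  disc = (59/60)² − 4·(5/12)·(-12121/4800) = 8281/1600 ; √disc = 91/40
  v_R = (−(59/60) + 91/40) / (2·(5/12)) = 31/20 m/s
check:
T_s = v_R/a_R = (31/20)/(6/5) = 1.2917 s
reaction-phase robot travel = 1.5500·0.1500 = 0.2325 m
robot covers 1.5500·1.2917 − ½·1.2000·1.2917² = 1.0010 m while stopping
person approaches 1.0000·(0.1500+1.2917) = 1.4417 m
C+Z_d+Z_r = 0.1200+0.1000+0.0600 = 0.2800 m
sum ≈ 0.2325+1.0010+1.4417+0.2800 ≈ 2.9552 m = S ✓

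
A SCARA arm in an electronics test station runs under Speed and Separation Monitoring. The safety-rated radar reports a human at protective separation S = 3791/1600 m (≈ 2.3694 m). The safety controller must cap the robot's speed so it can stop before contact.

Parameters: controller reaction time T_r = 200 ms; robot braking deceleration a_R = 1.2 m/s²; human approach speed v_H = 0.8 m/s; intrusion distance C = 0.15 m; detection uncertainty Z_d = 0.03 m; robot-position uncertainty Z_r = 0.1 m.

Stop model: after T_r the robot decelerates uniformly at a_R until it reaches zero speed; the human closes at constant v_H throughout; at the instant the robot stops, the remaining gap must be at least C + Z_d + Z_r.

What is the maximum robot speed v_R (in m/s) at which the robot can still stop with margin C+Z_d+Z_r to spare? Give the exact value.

v_R_max = 27/20 m/s = 1.3500 m/s

quadratic (5/12)·v² + (13/15)·v + (-3087/1600) = 0
  disc = (13/15)² − 4·(5/12)·(-3087/1600) = 57121/14400 ; √disc = 239/120
  v_R = (−(13/15) + 239/120) / (2·(5/12)) = 27/20 m/s
check:
stop time T_s = (27/20)/(6/5) = 1.1250 s
robot in T_r: 1.3500·0.2000 = 0.2700 m
robot covers 1.3500·1.1250 − ½·1.2000·1.1250² = 0.7594 m while stopping
human over T_r+T_s: 0.8000·(0.2000+1.1250) = 1.0600 m
margins: 0.1500+0.0300+0.1000 = 0.2800 m
sum ≈ 0.2700+0.7594+1.0600+0.2800 ≈ 2.3694 m = S ✓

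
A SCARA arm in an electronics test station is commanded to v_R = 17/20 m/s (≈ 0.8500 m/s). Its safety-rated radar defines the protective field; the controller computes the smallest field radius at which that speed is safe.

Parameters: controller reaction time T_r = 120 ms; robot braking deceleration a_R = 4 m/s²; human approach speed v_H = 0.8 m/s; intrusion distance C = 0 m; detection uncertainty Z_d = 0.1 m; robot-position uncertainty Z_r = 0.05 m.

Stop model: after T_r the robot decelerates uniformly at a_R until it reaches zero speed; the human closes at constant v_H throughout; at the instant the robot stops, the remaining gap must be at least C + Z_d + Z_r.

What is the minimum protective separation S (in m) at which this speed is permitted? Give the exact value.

T_s = v_R/a_R = (17/20)/4 = 0.2125 s
robot covers v_R·T_r = 0.8500·0.1200 = 0.1020 m before braking
braking distance = 0.8500²/(2·4.0000) = 0.0903 m
human over T_r+T_s: 0.8000·(0.1200+0.2125) = 0.2660 m
residual clearance needed = 0.0000+0.1000+0.0500 = 0.1500 m
S_min ≈ 0.1020+0.0903+0.2660+0.1500  ⇒  S_min = 9733/16000 m

S_min = 9733/16000 m = 0.6083 m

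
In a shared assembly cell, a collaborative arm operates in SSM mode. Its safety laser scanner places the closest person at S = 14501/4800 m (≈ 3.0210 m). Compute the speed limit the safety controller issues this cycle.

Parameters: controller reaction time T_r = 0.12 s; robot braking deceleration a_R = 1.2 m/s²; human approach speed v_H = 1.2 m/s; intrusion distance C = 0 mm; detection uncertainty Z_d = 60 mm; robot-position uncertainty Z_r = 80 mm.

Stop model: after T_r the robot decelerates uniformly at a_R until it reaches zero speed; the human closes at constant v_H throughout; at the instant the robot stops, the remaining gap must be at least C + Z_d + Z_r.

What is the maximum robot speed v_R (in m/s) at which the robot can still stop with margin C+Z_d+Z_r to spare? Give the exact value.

v_R_max = 31/20 m/s = 1.5500 m/s

quadratic (5/12)·v² + (28/25)·v + (-65689/24000) = 0
  disc = (28/25)² − 4·(5/12)·(-65689/24000) = 2093809/360000 ; √disc = 1447/600
  v_R = (−(28/25) + 1447/600) / (2·(5/12)) = 31/20 m/s
check:
stop time T_s = (31/20)/(6/5) = 1.2917 s
reaction-phase robot travel = 1.5500·0.1200 = 0.1860 m
braking distance = 1.5500²/(2·1.2000) = 1.0010 m
human over T_r+T_s: 1.2000·(0.1200+1.2917) = 1.6940 m
margins: 0.0000+0.0600+0.0800 = 0.1400 m
sum ≈ 0.1860+1.0010+1.6940+0.1400 ≈ 3.0210 m = S ✓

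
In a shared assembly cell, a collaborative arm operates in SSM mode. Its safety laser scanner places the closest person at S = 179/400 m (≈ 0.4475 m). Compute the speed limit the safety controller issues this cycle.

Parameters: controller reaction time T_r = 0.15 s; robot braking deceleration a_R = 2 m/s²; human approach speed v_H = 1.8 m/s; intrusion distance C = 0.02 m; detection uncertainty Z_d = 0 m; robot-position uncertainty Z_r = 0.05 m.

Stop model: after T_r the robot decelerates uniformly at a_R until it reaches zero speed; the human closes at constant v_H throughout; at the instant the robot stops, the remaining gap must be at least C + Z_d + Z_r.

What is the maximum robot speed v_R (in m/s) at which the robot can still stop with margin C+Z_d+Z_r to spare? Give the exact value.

quadratic (1/4)·v² + (21/20)·v + (-43/400) = 0
  disc = (21/20)² − 4·(1/4)·(-43/400) = 121/100 ; √disc = 11/10
  v_R = (−(21/20) + 11/10) / (2·(1/4)) = 1/10 m/s
check:
stop time T_s = (1/10)/2 = 0.0500 s
robot covers v_R·T_r = 0.1000·0.1500 = 0.0150 m before braking
robot under decel: 0.1000²/(2·2.0000) = 0.0025 m
human over T_r+T_s: 1.8000·(0.1500+0.0500) = 0.3600 m
residual clearance needed = 0.0200+0.0000+0.0500 = 0.0700 m
sum ≈ 0.0150+0.0025+0.3600+0.0700 ≈ 0.4475 m = S ✓

v_R_max = 1/10 m/s = 0.1000 m/s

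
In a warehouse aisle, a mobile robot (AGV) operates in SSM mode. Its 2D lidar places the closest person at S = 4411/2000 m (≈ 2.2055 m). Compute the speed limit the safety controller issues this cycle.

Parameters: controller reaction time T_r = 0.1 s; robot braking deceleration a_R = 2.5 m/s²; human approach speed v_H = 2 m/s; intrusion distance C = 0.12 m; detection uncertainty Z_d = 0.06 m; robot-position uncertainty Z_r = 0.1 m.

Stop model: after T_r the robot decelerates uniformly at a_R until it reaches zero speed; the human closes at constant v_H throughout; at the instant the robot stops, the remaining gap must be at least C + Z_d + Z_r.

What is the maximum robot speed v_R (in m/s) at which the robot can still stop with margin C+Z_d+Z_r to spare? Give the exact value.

v_R_max = 29/20 m/s = 1.4500 m/s

collect terms ⇒ (1/5)·v_R² + (9/10)·v_R + (-3451/2000) = 0
  disc = (9/10)² − 4·(1/5)·(-3451/2000) = 1369/625 ; √disc = 37/25
  v_R = (−(9/10) + 37/25) / (2·(1/5)) = 29/20 m/s
check:
braking lasts T_s = (29/20)/(5/2) = 0.5800 s
robot covers v_R·T_r = 1.4500·0.1000 = 0.1450 m before braking
robot under decel: 1.4500²/(2·2.5000) = 0.4205 m
human over T_r+T_s: 2.0000·(0.1000+0.5800) = 1.3600 m
residual clearance needed = 0.1200+0.0600+0.1000 = 0.2800 m
sum ≈ 0.1450+0.4205+1.3600+0.2800 ≈ 2.2055 m = S ✓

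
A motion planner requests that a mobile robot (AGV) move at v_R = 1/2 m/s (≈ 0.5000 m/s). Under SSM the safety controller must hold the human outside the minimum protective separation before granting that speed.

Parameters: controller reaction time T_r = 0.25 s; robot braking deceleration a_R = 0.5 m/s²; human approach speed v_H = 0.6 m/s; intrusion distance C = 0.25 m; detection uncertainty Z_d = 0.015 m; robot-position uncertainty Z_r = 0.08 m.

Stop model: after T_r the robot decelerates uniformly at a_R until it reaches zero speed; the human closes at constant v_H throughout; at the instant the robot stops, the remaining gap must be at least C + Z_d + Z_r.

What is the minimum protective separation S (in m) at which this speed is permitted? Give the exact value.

S_min = 147/100 m = 1.4700 m

T_s = v_R/a_R = (1/2)/(1/2) = 1.0000 s
robot in T_r: 0.5000·0.2500 = 0.1250 m
robot under decel: 0.5000²/(2·0.5000) = 0.2500 m
person approaches 0.6000·(0.2500+1.0000) = 0.7500 m
C+Z_d+Z_r = 0.2500+0.0150+0.0800 = 0.3450 m
S_min ≈ 0.1250+0.2500+0.7500+0.3450  ⇒  S_min = 147/100 m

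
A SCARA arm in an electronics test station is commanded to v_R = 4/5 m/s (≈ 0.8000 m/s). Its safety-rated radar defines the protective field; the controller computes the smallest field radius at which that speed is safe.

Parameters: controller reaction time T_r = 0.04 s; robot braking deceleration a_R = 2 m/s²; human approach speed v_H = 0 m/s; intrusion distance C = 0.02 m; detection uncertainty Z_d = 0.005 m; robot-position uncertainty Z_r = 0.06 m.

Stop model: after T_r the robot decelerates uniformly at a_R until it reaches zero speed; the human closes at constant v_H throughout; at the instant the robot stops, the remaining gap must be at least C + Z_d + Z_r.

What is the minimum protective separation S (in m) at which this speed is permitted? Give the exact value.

S_min = 277/1000 m = 0.2770 m

braking lasts T_s = (4/5)/2 = 0.4000 s
robot covers v_R·T_r = 0.8000·0.0400 = 0.0320 m before braking
robot covers 0.8000·0.4000 − ½·2.0000·0.4000² = 0.1600 m while stopping
person approaches 0.0000·(0.0400+0.4000) = 0.0000 m
residual clearance needed = 0.0200+0.0050+0.0600 = 0.0850 m
S_min ≈ 0.0320+0.1600+0.0000+0.0850  ⇒  S_min = 277/1000 m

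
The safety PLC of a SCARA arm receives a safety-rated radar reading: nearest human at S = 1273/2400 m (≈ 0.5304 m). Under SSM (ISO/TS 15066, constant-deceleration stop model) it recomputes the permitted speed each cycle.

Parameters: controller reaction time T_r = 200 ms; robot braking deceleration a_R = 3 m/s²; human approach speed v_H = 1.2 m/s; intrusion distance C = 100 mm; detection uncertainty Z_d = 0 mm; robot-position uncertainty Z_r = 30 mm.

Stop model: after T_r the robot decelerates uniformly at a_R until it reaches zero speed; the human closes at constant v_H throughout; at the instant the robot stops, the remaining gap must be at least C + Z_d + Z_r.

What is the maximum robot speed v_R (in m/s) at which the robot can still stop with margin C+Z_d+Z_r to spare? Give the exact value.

v_R_max = 1/4 m/s = 0.2500 m/s

quadratic (1/6)·v² + (3/5)·v + (-77/480) = 0
  disc = (3/5)² − 4·(1/6)·(-77/480) = 1681/3600 ; √disc = 41/60
  v_R = (−(3/5) + 41/60) / (2·(1/6)) = 1/4 m/s
check:
braking lasts T_s = (1/4)/3 = 0.0833 s
robot in T_r: 0.2500·0.2000 = 0.0500 m
robot under decel: 0.2500²/(2·3.0000) = 0.0104 m
human closes 1.2000·0.2833 = 0.3400 m
residual clearance needed = 0.1000+0.0000+0.0300 = 0.1300 m
sum ≈ 0.0500+0.0104+0.3400+0.1300 ≈ 0.5304 m = S ✓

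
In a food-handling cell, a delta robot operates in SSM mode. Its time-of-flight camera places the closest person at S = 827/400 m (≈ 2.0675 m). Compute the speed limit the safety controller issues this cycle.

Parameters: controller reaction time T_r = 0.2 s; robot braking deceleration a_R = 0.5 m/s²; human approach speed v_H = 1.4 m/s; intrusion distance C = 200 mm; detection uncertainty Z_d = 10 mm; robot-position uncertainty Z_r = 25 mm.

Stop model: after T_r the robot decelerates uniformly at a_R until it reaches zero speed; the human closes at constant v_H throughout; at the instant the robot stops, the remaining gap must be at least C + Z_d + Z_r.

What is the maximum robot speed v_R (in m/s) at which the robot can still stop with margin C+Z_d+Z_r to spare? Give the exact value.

at the boundary: (1)·v² + (3)·v + (-621/400) = 0
  disc = (3)² − 4·(1)·(-621/400) = 1521/100 ; √disc = 39/10
  v_R = (−(3) + 39/10) / (2·(1)) = 9/20 m/s
check:
stop time T_s = (9/20)/(1/2) = 0.9000 s
robot in T_r: 0.4500·0.2000 = 0.0900 m
braking distance = 0.4500²/(2·0.5000) = 0.2025 m
person approaches 1.4000·(0.2000+0.9000) = 1.5400 m
margins: 0.2000+0.0100+0.0250 = 0.2350 m
sum ≈ 0.0900+0.2025+1.5400+0.2350 ≈ 2.0675 m = S ✓

v_R_max = 9/20 m/s = 0.4500 m/s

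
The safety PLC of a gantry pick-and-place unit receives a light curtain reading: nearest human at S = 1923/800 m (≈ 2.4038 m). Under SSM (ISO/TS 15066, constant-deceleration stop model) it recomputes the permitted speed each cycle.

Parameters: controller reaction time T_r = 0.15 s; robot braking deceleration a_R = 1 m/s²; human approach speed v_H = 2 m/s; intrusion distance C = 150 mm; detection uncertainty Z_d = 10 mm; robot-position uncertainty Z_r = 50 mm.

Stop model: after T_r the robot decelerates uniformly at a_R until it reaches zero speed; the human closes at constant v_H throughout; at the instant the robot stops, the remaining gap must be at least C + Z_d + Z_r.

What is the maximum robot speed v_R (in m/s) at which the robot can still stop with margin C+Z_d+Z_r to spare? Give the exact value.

v_R_max = 3/4 m/s = 0.7500 m/s

quadratic (1/2)·v² + (43/20)·v + (-303/160) = 0
  disc = (43/20)² − 4·(1/2)·(-303/160) = 841/100 ; √disc = 29/10
  v_R = (−(43/20) + 29/10) / (2·(1/2)) = 3/4 m/s
check:
braking lasts T_s = (3/4)/1 = 0.7500 s
robot in T_r: 0.7500·0.1500 = 0.1125 m
robot under decel: 0.7500²/(2·1.0000) = 0.2812 m
human over T_r+T_s: 2.0000·(0.1500+0.7500) = 1.8000 m
C+Z_d+Z_r = 0.1500+0.0100+0.0500 = 0.2100 m
sum ≈ 0.1125+0.2812+1.8000+0.2100 ≈ 2.4038 m = S ✓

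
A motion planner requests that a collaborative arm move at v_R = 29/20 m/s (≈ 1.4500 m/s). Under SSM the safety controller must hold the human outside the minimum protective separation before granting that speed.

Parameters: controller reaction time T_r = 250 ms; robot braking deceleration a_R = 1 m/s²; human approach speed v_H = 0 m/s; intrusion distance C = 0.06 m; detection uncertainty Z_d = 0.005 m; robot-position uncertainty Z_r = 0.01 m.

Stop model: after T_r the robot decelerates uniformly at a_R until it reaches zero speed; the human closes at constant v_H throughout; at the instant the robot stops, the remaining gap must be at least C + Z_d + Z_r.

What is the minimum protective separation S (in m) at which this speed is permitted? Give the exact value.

S_min = 1191/800 m = 1.4888 m

stop time T_s = (29/20)/1 = 1.4500 s
robot in T_r: 1.4500·0.2500 = 0.3625 m
robot covers 1.4500·1.4500 − ½·1.0000·1.4500² = 1.0513 m while stopping
human over T_r+T_s: 0.0000·(0.2500+1.4500) = 0.0000 m
residual clearance needed = 0.0600+0.0050+0.0100 = 0.0750 m
S_min ≈ 0.3625+1.0513+0.0000+0.0750  ⇒  S_min = 1191/800 m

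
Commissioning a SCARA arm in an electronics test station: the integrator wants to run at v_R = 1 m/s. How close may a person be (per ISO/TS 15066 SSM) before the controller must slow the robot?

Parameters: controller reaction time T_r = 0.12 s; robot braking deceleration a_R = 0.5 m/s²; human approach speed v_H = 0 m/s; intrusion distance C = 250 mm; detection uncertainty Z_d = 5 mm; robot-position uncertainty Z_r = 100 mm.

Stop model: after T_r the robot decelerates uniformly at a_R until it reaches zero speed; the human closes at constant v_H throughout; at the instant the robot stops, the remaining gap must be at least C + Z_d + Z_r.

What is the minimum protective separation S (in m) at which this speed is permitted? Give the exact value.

braking lasts T_s = 1/(1/2) = 2.0000 s
robot covers v_R·T_r = 1.0000·0.1200 = 0.1200 m before braking
braking distance = 1.0000²/(2·0.5000) = 1.0000 m
human closes 0.0000·2.1200 = 0.0000 m
C+Z_d+Z_r = 0.2500+0.0050+0.1000 = 0.3550 m
S_min ≈ 0.1200+1.0000+0.0000+0.3550  ⇒  S_min = 59/40 m

S_min = 59/40 m = 1.4750 m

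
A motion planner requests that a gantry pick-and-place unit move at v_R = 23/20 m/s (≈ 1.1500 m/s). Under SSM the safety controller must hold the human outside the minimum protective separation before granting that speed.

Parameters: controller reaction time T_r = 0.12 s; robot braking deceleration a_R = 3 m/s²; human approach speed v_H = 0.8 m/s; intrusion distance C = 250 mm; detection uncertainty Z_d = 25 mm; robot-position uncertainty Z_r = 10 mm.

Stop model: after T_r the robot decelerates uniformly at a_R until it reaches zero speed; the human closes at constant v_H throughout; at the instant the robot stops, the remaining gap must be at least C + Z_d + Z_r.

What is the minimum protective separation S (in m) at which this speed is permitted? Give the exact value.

S_min = 12553/12000 m = 1.0461 m

stop time T_s = (23/20)/3 = 0.3833 s
robot in T_r: 1.1500·0.1200 = 0.1380 m
braking distance = 1.1500²/(2·3.0000) = 0.2204 m
person approaches 0.8000·(0.1200+0.3833) = 0.4027 m
residual clearance needed = 0.2500+0.0250+0.0100 = 0.2850 m
S_min ≈ 0.1380+0.2204+0.4027+0.2850  ⇒  S_min = 12553/12000 m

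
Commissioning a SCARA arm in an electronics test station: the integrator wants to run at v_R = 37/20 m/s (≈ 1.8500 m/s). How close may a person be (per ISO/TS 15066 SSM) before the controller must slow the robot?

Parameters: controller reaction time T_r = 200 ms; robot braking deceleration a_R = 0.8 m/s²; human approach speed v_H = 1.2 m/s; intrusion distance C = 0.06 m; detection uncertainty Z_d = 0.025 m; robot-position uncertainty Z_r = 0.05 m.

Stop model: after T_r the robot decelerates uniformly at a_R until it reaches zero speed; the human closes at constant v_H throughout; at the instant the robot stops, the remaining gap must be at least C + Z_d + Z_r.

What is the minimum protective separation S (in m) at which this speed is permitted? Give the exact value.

stop time T_s = (37/20)/(4/5) = 2.3125 s
reaction-phase robot travel = 1.8500·0.2000 = 0.3700 m
robot under decel: 1.8500²/(2·0.8000) = 2.1391 m
person approaches 1.2000·(0.2000+2.3125) = 3.0150 m
residual clearance needed = 0.0600+0.0250+0.0500 = 0.1350 m
S_min ≈ 0.3700+2.1391+3.0150+0.1350  ⇒  S_min = 18109/3200 m

S_min = 18109/3200 m = 5.6591 m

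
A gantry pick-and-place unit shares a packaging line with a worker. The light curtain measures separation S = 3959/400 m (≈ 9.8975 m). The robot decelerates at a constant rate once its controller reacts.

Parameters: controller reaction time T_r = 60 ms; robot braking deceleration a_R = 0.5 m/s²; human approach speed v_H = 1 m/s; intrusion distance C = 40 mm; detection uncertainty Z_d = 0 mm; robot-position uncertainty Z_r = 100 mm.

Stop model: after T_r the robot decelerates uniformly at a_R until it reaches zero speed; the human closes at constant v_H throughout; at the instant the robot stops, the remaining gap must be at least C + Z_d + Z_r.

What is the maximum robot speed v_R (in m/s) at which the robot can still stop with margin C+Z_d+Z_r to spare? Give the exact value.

quadratic (1)·v² + (103/50)·v + (-3879/400) = 0
  disc = (103/50)² − 4·(1)·(-3879/400) = 26896/625 ; √disc = 164/25
  v_R = (−(103/50) + 164/25) / (2·(1)) = 9/4 m/s
check:
braking lasts T_s = (9/4)/(1/2) = 4.5000 s
robot in T_r: 2.2500·0.0600 = 0.1350 m
braking distance = 2.2500²/(2·0.5000) = 5.0625 m
human closes 1.0000·4.5600 = 4.5600 m
C+Z_d+Z_r = 0.0400+0.0000+0.1000 = 0.1400 m
sum ≈ 0.1350+5.0625+4.5600+0.1400 ≈ 9.8975 m = S ✓

v_R_max = 9/4 m/s = 2.2500 m/s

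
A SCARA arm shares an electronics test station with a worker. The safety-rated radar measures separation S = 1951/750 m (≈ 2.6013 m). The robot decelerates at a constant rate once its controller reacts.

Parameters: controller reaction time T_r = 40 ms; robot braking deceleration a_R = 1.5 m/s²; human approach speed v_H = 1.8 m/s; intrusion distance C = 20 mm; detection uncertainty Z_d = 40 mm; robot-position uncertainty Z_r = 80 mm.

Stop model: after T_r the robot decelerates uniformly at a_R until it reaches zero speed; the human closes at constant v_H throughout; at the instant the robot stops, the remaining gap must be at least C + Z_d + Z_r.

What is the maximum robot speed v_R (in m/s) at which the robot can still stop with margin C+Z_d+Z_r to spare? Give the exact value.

quadratic (1/3)·v² + (31/25)·v + (-896/375) = 0
  disc = (31/25)² − 4·(1/3)·(-896/375) = 26569/5625 ; √disc = 163/75
  v_R = (−(31/25) + 163/75) / (2·(1/3)) = 7/5 m/s
check:
stop time T_s = (7/5)/(3/2) = 0.9333 s
reaction-phase robot travel = 1.4000·0.0400 = 0.0560 m
robot under decel: 1.4000²/(2·1.5000) = 0.6533 m
person approaches 1.8000·(0.0400+0.9333) = 1.7520 m
margins: 0.0200+0.0400+0.0800 = 0.1400 m
sum ≈ 0.0560+0.6533+1.7520+0.1400 ≈ 2.6013 m = S ✓

v_R_max = 7/5 m/s = 1.4000 m/s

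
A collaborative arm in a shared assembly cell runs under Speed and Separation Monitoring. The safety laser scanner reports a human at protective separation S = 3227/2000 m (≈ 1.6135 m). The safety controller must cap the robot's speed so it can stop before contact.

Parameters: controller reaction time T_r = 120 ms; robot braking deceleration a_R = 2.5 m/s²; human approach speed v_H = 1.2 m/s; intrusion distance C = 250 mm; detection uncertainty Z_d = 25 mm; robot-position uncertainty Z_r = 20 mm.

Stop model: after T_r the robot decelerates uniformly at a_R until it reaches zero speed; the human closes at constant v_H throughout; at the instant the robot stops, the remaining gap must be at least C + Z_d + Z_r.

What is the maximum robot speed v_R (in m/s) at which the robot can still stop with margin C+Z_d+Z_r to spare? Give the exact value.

v_R_max = 27/20 m/s = 1.3500 m/s

at the boundary: (1/5)·v² + (3/5)·v + (-2349/2000) = 0
  disc = (3/5)² − 4·(1/5)·(-2349/2000) = 3249/2500 ; √disc = 57/50
  v_R = (−(3/5) + 57/50) / (2·(1/5)) = 27/20 m/s
check:
braking lasts T_s = (27/20)/(5/2) = 0.5400 s
robot covers v_R·T_r = 1.3500·0.1200 = 0.1620 m before braking
robot under decel: 1.3500²/(2·2.5000) = 0.3645 m
person approaches 1.2000·(0.1200+0.5400) = 0.7920 m
C+Z_d+Z_r = 0.2500+0.0250+0.0200 = 0.2950 m
sum ≈ 0.1620+0.3645+0.7920+0.2950 ≈ 1.6135 m = S ✓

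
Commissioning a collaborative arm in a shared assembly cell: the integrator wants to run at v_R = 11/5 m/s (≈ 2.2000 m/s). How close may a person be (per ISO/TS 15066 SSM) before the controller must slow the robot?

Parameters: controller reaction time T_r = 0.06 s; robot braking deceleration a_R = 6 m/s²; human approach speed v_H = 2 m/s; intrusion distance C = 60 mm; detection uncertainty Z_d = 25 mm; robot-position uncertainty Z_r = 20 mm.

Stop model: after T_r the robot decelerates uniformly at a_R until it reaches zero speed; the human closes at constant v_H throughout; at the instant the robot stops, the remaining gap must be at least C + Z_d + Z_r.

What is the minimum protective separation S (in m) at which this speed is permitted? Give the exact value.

S_min = 4481/3000 m = 1.4937 m

braking lasts T_s = (11/5)/6 = 0.3667 s
reaction-phase robot travel = 2.2000·0.0600 = 0.1320 m
braking distance = 2.2000²/(2·6.0000) = 0.4033 m
human over T_r+T_s: 2.0000·(0.0600+0.3667) = 0.8533 m
C+Z_d+Z_r = 0.0600+0.0250+0.0200 = 0.1050 m
S_min ≈ 0.1320+0.4033+0.8533+0.1050  ⇒  S_min = 4481/3000 m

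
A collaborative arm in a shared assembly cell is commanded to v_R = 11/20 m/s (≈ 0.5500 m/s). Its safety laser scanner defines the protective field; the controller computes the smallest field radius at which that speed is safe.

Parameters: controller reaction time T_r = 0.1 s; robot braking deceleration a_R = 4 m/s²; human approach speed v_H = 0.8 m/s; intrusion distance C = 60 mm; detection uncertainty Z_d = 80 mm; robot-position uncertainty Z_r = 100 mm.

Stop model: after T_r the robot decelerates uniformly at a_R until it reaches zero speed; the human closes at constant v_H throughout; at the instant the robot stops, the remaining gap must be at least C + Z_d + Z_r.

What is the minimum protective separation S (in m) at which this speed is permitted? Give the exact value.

braking lasts T_s = (11/20)/4 = 0.1375 s
robot covers v_R·T_r = 0.5500·0.1000 = 0.0550 m before braking
robot under decel: 0.5500²/(2·4.0000) = 0.0378 m
human closes 0.8000·0.2375 = 0.1900 m
margins: 0.0600+0.0800+0.1000 = 0.2400 m
S_min ≈ 0.0550+0.0378+0.1900+0.2400  ⇒  S_min = 1673/3200 m

S_min = 1673/3200 m = 0.5228 m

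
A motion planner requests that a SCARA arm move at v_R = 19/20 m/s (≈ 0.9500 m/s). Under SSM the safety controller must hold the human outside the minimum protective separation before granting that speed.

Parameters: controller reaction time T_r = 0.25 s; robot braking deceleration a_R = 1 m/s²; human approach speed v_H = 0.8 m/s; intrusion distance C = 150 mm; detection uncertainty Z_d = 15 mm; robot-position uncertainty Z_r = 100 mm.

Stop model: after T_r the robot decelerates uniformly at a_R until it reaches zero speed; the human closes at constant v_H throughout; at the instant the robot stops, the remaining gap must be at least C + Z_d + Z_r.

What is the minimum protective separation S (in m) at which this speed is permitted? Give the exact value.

stop time T_s = (19/20)/1 = 0.9500 s
reaction-phase robot travel = 0.9500·0.2500 = 0.2375 m
robot under decel: 0.9500²/(2·1.0000) = 0.4512 m
human over T_r+T_s: 0.8000·(0.2500+0.9500) = 0.9600 m
C+Z_d+Z_r = 0.1500+0.0150+0.1000 = 0.2650 m
S_min ≈ 0.2375+0.4512+0.9600+0.2650  ⇒  S_min = 1531/800 m

S_min = 1531/800 m = 1.9138 m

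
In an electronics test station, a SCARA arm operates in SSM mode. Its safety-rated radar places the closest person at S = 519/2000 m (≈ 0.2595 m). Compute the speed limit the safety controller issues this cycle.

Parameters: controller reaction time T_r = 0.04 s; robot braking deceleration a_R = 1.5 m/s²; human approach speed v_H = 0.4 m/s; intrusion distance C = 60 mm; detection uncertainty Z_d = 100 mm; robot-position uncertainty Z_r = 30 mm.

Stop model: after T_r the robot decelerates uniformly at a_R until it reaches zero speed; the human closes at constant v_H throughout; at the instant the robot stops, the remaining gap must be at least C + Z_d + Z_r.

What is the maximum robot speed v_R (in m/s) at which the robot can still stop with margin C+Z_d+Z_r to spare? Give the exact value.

collect terms ⇒ (1/3)·v_R² + (23/75)·v_R + (-107/2000) = 0
  disc = (23/75)² − 4·(1/3)·(-107/2000) = 3721/22500 ; √disc = 61/150
  v_R = (−(23/75) + 61/150) / (2·(1/3)) = 3/20 m/s
check:
stop time T_s = (3/20)/(3/2) = 0.1000 s
robot in T_r: 0.1500·0.0400 = 0.0060 m
robot under decel: 0.1500²/(2·1.5000) = 0.0075 m
person approaches 0.4000·(0.0400+0.1000) = 0.0560 m
margins: 0.0600+0.1000+0.0300 = 0.1900 m
sum ≈ 0.0060+0.0075+0.0560+0.1900 ≈ 0.2595 m = S ✓

v_R_max = 3/20 m/s = 0.1500 m/s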